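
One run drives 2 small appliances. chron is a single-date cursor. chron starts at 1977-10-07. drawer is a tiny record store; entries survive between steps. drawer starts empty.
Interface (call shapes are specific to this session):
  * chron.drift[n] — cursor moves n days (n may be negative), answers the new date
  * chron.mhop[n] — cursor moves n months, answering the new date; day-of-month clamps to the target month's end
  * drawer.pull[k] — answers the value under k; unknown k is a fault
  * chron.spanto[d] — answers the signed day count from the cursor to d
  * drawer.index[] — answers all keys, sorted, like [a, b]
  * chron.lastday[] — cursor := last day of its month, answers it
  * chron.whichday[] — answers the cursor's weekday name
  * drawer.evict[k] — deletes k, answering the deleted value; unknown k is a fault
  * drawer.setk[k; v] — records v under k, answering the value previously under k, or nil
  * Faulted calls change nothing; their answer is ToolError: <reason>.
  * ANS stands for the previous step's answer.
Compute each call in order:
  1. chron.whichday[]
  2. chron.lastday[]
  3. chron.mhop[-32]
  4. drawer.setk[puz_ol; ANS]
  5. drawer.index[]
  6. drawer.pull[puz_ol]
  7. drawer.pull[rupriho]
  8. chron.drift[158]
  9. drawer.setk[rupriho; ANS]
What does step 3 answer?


Answer: 1975-02-28

Derivation:
>> whichday()
<< Friday
>> lastday()
<< 1977-10-31
>> mhop(n=-32)
<< 1975-02-28
>> setk(k=puz_ol, v=ANS)
<< nil
>> index()
<< [puz_ol]
>> pull(k=puz_ol)
<< 1975-02-28
>> pull(k=rupriho)
<< ToolError: no such key rupriho
>> drift(n=158)
<< 1975-08-05
>> setk(k=rupriho, v=ANS)
<< nil


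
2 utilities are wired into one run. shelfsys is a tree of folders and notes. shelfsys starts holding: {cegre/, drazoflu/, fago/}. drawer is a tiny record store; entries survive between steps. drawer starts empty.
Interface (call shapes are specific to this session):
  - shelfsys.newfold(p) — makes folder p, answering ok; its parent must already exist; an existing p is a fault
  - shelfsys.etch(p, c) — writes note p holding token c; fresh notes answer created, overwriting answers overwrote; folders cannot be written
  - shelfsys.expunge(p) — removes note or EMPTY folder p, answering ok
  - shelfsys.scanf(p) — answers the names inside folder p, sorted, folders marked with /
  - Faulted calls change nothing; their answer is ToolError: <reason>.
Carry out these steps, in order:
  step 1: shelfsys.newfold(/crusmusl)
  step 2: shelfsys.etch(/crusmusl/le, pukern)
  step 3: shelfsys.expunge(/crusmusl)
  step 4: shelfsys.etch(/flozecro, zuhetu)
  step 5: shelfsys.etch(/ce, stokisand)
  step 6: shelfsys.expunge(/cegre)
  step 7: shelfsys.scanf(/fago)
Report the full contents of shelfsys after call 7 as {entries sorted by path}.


Answer: {ce=stokisand, crusmusl/, crusmusl/le=pukern, drazoflu/, fago/, flozecro=zuhetu}

Derivation:
I use shelfsys.newfold passing p: /crusmusl, yielding ok.
Calling shelfsys.etch passing p: /crusmusl/le, c: pukern, and see created.
I use shelfsys.expunge passing p: /crusmusl, — result: ToolError: not empty.
Using shelfsys.etch passing p: /flozecro, c: zuhetu, and get created.
I invoke shelfsys.etch passing p: /ce, c: stokisand, → created.
Using shelfsys.expunge passing p: /cegre, and observe ok.
Then shelfsys.scanf passing p: /fago, and observe [].


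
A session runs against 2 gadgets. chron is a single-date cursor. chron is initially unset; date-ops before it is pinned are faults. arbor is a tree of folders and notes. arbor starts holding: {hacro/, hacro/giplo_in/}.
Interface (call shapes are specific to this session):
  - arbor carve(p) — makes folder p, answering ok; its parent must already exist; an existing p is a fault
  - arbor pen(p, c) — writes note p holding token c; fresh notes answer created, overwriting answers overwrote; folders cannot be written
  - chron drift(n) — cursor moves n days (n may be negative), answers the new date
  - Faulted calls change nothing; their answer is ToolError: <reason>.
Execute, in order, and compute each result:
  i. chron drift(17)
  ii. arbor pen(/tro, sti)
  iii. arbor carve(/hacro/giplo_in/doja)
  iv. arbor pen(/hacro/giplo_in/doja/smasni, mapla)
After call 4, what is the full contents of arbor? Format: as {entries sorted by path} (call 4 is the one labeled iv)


Answer: {hacro/, hacro/giplo_in/, hacro/giplo_in/doja/, hacro/giplo_in/doja/smasni=mapla, tro=sti}

Derivation:
·→ chron drift(n=17)
·← ToolError: no date set
·→ arbor pen(p=/tro, c=sti)
·← created
·→ arbor carve(p=/hacro/giplo_in/doja)
·← ok
·→ arbor pen(p=/hacro/giplo_in/doja/smasni, c=mapla)
·← created


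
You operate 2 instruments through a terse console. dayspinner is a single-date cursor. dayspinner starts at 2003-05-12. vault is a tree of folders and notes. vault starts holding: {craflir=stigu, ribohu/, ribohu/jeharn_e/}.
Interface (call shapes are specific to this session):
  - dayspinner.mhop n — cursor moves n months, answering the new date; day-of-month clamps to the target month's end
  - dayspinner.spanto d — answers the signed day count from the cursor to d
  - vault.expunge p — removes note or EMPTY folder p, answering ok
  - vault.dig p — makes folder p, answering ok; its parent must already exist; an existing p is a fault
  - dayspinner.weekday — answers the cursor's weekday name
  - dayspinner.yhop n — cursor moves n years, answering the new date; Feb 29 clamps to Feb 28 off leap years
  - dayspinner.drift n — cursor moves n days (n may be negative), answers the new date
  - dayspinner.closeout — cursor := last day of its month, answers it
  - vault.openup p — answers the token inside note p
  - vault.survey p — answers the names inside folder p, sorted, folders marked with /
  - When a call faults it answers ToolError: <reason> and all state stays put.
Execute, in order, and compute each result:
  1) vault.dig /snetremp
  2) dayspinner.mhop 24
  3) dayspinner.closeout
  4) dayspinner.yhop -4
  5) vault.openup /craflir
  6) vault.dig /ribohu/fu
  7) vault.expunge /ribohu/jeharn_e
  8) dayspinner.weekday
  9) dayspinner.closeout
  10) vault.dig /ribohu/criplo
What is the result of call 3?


Using vault.dig(p=/snetremp), and see ok.
Next I call dayspinner.mhop(n=24), giving 2005-05-12.
Using dayspinner.closeout(), and observe 2005-05-31.
Then dayspinner.yhop(n=-4), which returns 2001-05-31.
Then vault.openup(p=/craflir), — result: stigu.
Next I call vault.dig(p=/ribohu/fu), and see ok.
Next I call vault.expunge(p=/ribohu/jeharn_e): ok.
Next I call dayspinner.weekday, → Thursday.
I run dayspinner.closeout, giving 2001-05-31.
I run vault.dig(p=/ribohu/criplo), → ok.

Answer: 2005-05-31


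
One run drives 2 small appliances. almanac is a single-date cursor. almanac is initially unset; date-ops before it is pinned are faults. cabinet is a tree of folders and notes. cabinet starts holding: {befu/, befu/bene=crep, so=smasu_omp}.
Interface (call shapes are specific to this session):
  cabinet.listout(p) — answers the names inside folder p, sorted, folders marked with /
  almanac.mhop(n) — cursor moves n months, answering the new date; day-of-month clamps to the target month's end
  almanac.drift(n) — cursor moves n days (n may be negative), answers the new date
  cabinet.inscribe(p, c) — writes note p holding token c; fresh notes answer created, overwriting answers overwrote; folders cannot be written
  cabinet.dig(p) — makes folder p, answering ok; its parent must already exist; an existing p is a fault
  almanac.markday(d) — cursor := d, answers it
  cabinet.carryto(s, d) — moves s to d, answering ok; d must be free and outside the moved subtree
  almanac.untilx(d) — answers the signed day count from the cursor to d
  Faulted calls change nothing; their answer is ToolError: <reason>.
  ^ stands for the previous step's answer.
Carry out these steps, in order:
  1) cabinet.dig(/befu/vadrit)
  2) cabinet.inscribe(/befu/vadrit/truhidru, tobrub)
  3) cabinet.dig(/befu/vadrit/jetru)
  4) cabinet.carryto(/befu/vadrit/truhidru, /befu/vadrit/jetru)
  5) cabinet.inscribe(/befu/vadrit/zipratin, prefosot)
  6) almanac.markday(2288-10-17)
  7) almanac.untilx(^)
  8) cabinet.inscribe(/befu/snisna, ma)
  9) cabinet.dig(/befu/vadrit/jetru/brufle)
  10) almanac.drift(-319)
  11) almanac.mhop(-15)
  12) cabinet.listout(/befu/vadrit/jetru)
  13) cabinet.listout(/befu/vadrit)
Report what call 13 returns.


Answer: [jetru/, truhidru, zipratin]

Derivation:
I use dig(/befu/vadrit): ok.
I call inscribe(/befu/vadrit/truhidru, tobrub), — result: created.
I run dig(/befu/vadrit/jetru), → ok.
Invoking carryto(/befu/vadrit/truhidru, /befu/vadrit/jetru), → ToolError: exists.
Calling inscribe(/befu/vadrit/zipratin, prefosot), yielding created.
Then markday(2288-10-17): 2288-10-17.
Calling untilx(^), yielding 0.
I call inscribe(/befu/snisna, ma), and get created.
Using dig(/befu/vadrit/jetru/brufle), and observe ok.
Now I run drift(-319), which returns 2287-12-03.
I invoke mhop(-15), which returns 2286-09-03.
Then listout(/befu/vadrit/jetru), which returns [brufle/].
I try listout(/befu/vadrit), giving [jetru/, truhidru, zipratin].


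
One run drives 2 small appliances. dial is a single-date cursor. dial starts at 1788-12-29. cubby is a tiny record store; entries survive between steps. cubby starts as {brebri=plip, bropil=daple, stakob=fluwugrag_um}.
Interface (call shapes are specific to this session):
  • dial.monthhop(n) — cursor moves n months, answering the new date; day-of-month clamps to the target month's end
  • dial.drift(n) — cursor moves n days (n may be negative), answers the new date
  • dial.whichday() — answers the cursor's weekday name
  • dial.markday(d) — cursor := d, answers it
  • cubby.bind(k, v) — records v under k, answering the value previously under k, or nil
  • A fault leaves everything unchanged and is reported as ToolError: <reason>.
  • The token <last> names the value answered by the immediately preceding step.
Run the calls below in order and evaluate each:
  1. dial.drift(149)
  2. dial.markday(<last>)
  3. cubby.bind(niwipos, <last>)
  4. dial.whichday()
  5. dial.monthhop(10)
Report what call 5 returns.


Answer: 1790-03-27

Derivation:
>> drift(n=149)
<< 1789-05-27
>> markday(d=<last>)
<< 1789-05-27
>> bind(k=niwipos, v=<last>)
<< nil
>> whichday()
<< Wednesday
>> monthhop(n=10)
<< 1790-03-27


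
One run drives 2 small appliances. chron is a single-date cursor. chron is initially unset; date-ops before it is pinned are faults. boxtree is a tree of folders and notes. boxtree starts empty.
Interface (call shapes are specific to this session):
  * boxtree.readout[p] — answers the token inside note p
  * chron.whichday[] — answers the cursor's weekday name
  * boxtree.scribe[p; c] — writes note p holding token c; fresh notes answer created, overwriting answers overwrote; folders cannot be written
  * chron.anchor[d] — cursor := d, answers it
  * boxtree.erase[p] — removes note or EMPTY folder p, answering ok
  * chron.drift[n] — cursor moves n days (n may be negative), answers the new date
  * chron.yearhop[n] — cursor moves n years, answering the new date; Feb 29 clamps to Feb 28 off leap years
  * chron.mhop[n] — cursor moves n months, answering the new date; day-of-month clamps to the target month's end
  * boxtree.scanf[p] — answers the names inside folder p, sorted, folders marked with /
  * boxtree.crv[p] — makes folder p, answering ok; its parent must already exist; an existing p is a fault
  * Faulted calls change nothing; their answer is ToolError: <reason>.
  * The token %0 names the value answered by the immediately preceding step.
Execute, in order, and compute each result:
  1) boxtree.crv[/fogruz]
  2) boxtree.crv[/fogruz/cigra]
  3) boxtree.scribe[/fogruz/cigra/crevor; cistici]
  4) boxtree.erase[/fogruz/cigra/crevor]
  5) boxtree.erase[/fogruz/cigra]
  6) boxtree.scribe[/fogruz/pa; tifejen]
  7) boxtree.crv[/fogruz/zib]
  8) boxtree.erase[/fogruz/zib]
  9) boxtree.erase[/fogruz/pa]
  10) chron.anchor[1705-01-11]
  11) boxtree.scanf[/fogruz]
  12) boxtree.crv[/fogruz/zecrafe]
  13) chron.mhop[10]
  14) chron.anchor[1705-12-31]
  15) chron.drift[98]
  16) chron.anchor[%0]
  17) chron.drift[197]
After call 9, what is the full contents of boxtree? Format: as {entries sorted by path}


Answer: {fogruz/}

Derivation:
[in] boxtree.crv p=/fogruz
[out] ok
[in] boxtree.crv p=/fogruz/cigra
[out] ok
[in] boxtree.scribe p=/fogruz/cigra/crevor c=cistici
[out] created
[in] boxtree.erase p=/fogruz/cigra/crevor
[out] ok
[in] boxtree.erase p=/fogruz/cigra
[out] ok
[in] boxtree.scribe p=/fogruz/pa c=tifejen
[out] created
[in] boxtree.crv p=/fogruz/zib
[out] ok
[in] boxtree.erase p=/fogruz/zib
[out] ok
[in] boxtree.erase p=/fogruz/pa
[out] ok
[in] chron.anchor d=1705-01-11
[out] 1705-01-11
[in] boxtree.scanf p=/fogruz
[out] []
[in] boxtree.crv p=/fogruz/zecrafe
[out] ok
[in] chron.mhop n=10
[out] 1705-11-11
[in] chron.anchor d=1705-12-31
[out] 1705-12-31
[in] chron.drift n=98
[out] 1706-04-08
[in] chron.anchor d=%0
[out] 1706-04-08
[in] chron.drift n=197
[out] 1706-10-22


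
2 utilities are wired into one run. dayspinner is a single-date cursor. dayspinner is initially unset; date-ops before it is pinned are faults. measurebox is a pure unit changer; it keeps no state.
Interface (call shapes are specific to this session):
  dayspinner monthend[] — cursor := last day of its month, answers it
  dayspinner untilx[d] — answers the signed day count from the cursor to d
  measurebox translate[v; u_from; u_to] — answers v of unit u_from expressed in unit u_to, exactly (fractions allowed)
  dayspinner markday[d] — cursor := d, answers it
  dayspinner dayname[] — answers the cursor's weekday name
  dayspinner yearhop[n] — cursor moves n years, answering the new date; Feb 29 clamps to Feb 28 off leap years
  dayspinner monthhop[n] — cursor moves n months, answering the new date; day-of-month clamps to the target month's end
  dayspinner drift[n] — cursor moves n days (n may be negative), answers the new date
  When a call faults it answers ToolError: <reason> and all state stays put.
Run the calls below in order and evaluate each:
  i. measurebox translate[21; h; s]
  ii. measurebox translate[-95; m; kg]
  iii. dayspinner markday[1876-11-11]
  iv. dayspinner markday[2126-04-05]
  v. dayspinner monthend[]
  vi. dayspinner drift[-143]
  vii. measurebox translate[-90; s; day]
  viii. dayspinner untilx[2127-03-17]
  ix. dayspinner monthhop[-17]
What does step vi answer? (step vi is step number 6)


Answer: 2125-12-08

Derivation:
·→ measurebox translate(v=21, u_from=h, u_to=s)
·← 75600
·→ measurebox translate(v=-95, u_from=m, u_to=kg)
·← ToolError: incompatible units
·→ dayspinner markday(d=1876-11-11)
·← 1876-11-11
·→ dayspinner markday(d=2126-04-05)
·← 2126-04-05
·→ dayspinner monthend()
·← 2126-04-30
·→ dayspinner drift(n=-143)
·← 2125-12-08
·→ measurebox translate(v=-90, u_from=s, u_to=day)
·← -1/960
·→ dayspinner untilx(d=2127-03-17)
·← 464
·→ dayspinner monthhop(n=-17)
·← 2124-07-08


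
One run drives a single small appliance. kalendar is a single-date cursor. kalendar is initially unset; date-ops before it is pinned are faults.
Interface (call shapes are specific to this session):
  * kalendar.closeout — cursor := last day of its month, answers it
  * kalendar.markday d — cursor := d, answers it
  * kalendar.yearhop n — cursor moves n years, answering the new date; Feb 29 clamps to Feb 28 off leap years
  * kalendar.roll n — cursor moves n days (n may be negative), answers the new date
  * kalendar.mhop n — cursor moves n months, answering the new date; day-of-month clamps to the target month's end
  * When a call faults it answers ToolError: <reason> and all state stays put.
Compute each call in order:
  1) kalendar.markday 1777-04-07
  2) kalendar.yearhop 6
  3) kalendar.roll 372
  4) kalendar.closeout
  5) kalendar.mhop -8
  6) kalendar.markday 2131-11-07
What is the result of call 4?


Answer: 1784-04-30

Derivation:
==> markday(d→1777-04-07)
<== 1777-04-07
==> yearhop(n→6)
<== 1783-04-07
==> roll(n→372)
<== 1784-04-13
==> closeout()
<== 1784-04-30
==> mhop(n→-8)
<== 1783-08-30
==> markday(d→2131-11-07)
<== 2131-11-07


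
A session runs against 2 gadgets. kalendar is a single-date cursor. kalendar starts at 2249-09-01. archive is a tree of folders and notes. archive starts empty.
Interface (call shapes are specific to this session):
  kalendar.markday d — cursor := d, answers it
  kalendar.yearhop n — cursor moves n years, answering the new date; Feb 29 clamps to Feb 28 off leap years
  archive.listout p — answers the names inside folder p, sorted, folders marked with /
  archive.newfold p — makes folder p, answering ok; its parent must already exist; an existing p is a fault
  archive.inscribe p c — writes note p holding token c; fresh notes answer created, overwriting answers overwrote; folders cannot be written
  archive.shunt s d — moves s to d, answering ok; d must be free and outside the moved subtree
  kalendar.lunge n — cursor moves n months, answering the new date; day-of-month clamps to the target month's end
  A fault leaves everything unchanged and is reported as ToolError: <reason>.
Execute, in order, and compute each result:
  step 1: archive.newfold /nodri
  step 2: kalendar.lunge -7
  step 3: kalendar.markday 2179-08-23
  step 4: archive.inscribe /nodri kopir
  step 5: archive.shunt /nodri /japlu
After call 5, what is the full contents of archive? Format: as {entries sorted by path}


Answer: {japlu/}

Derivation:
Act: archive.newfold[p: /nodri]
Obs: ok
Act: kalendar.lunge[n: -7]
Obs: 2249-02-01
Act: kalendar.markday[d: 2179-08-23]
Obs: 2179-08-23
Act: archive.inscribe[p: /nodri; c: kopir]
Obs: ToolError: is a directory
Act: archive.shunt[s: /nodri; d: /japlu]
Obs: ok


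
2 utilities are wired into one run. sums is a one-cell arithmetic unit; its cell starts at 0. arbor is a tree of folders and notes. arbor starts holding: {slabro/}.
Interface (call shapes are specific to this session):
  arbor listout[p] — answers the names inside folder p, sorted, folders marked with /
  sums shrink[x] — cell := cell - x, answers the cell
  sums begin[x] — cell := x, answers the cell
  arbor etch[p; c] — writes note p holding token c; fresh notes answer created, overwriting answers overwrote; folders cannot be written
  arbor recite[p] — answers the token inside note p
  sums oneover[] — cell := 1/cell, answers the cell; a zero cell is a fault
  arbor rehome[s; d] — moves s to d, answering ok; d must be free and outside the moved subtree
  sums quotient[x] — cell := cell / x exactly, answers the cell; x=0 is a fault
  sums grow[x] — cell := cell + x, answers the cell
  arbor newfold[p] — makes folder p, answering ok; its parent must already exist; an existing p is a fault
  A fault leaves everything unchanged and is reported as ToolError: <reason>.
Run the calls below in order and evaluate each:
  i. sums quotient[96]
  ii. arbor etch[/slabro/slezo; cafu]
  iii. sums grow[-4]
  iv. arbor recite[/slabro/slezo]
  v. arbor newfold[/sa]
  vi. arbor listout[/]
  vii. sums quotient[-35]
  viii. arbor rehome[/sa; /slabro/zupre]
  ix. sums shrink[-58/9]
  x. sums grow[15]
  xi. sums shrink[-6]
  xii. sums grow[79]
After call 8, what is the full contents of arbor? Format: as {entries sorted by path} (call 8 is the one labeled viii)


Invoking sums quotient passing x='96', which returns 0.
Then arbor etch passing p='/slabro/slezo', c='cafu', and get created.
I invoke sums grow passing x='-4': -4.
I use arbor recite passing p='/slabro/slezo', and see cafu.
I invoke arbor newfold passing p='/sa', and see ok.
I call arbor listout passing p='/', giving [sa/, slabro/].
Calling sums quotient passing x='-35', → 4/35.
I use arbor rehome passing s='/sa', d='/slabro/zupre', — result: ok.
I try sums shrink passing x='-58/9', and get 2066/315.
I invoke sums grow passing x='15', and see 6791/315.
Calling sums shrink passing x='-6', and see 8681/315.
I invoke sums grow passing x='79', which returns 33566/315.

Answer: {slabro/, slabro/slezo=cafu, slabro/zupre/}


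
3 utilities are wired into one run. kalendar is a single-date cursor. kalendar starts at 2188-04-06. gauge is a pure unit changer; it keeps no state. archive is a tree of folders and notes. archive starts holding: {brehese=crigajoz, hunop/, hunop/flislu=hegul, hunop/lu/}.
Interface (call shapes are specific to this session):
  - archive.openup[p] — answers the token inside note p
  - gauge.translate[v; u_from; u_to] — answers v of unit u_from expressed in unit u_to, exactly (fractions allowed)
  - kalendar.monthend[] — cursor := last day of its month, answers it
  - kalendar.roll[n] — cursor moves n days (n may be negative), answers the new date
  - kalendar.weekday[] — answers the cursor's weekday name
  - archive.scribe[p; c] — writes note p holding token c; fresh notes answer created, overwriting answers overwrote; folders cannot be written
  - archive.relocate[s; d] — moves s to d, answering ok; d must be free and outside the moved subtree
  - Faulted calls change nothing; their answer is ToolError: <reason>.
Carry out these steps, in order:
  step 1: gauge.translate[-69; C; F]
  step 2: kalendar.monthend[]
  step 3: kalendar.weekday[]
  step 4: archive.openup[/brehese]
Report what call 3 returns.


Answer: Wednesday

Derivation:
Invoking translate passing v→-69, u_from→C, u_to→F, yielding -461/5.
Next I call monthend, and get 2188-04-30.
Invoking weekday, giving Wednesday.
I call openup passing p→/brehese, yielding crigajoz.


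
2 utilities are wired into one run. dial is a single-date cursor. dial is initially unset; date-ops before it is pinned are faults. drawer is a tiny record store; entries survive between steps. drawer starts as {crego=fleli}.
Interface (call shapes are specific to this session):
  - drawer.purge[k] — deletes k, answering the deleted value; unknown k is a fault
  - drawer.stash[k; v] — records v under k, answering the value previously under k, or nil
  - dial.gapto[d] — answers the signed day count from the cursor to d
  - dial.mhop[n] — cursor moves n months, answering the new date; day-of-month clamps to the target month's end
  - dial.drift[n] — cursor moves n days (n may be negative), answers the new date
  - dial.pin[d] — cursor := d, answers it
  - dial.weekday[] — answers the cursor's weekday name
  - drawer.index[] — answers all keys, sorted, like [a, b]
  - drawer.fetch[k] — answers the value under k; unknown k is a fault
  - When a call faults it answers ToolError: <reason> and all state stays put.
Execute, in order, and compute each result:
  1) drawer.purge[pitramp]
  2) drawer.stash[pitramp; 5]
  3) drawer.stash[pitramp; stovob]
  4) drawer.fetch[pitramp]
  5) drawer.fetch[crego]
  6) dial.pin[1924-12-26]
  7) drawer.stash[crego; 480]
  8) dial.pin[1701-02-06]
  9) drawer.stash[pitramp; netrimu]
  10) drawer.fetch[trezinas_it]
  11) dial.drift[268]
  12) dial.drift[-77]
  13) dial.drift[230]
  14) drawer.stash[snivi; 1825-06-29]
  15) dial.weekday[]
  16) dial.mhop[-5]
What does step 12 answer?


>>> drawer.purge k=pitramp
:: ToolError: no such key pitramp
>>> drawer.stash k=pitramp v=5
:: nil
>>> drawer.stash k=pitramp v=stovob
:: 5
>>> drawer.fetch k=pitramp
:: stovob
>>> drawer.fetch k=crego
:: fleli
>>> dial.pin d=1924-12-26
:: 1924-12-26
>>> drawer.stash k=crego v=480
:: fleli
>>> dial.pin d=1701-02-06
:: 1701-02-06
>>> drawer.stash k=pitramp v=netrimu
:: stovob
>>> drawer.fetch k=trezinas_it
:: ToolError: no such key trezinas_it
>>> dial.drift n=268
:: 1701-11-01
>>> dial.drift n=-77
:: 1701-08-16
>>> dial.drift n=230
:: 1702-04-03
>>> drawer.stash k=snivi v=1825-06-29
:: nil
>>> dial.weekday
:: Monday
>>> dial.mhop n=-5
:: 1701-11-03

Answer: 1701-08-16


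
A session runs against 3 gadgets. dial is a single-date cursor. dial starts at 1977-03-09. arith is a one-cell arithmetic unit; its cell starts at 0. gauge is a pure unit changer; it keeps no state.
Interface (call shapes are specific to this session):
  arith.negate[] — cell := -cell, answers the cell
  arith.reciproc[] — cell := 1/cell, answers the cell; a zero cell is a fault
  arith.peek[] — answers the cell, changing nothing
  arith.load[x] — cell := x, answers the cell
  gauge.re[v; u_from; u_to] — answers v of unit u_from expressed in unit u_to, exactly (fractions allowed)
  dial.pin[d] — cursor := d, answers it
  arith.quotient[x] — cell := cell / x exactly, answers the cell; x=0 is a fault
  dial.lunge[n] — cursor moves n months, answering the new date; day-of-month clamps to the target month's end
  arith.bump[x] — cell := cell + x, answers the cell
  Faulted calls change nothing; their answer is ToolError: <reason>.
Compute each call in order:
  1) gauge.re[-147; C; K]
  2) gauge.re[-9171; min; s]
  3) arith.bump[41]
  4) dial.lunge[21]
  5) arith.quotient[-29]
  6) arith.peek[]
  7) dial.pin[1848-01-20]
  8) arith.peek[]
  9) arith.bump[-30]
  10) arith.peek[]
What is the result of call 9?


Answer: -911/29

Derivation:
Then re on v=-147, u_from=C, u_to=K: 2523/20.
I try re on v=-9171, u_from=min, u_to=s: -550260.
I use bump on x=41, giving 41.
Calling lunge on n=21, yielding 1978-12-09.
I call quotient on x=-29, and observe -41/29.
Using peek, — result: -41/29.
Next I call pin on d=1848-01-20: 1848-01-20.
I try peek, which returns -41/29.
I use bump on x=-30, giving -911/29.
Using peek(), and get -911/29.


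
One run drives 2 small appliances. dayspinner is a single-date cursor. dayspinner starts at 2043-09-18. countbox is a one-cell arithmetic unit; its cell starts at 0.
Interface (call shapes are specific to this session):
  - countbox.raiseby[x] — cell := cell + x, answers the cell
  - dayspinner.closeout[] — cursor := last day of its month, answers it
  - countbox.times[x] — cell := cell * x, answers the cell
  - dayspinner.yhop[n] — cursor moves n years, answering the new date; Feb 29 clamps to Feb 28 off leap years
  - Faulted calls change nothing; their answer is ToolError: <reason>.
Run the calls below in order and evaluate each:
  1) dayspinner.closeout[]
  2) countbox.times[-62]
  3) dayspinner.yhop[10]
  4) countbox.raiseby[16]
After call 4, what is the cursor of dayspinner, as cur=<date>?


·→ dayspinner.closeout()
·← 2043-09-30
·→ countbox.times(x→-62)
·← 0
·→ dayspinner.yhop(n→10)
·← 2053-09-30
·→ countbox.raiseby(x→16)
·← 16

Answer: cur=2053-09-30


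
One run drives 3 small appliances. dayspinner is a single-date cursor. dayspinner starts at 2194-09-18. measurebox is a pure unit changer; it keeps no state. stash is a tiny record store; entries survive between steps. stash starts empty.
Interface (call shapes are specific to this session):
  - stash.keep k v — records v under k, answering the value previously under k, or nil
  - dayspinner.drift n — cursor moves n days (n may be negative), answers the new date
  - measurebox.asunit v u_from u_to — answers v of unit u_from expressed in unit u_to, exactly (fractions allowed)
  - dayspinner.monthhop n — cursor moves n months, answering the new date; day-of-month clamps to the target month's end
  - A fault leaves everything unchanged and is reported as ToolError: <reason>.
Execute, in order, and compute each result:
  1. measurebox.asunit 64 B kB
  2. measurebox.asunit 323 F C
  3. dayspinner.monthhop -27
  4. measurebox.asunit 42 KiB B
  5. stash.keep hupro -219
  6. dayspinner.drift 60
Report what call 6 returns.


-- asunit(v→64, u_from→B, u_to→kB) => 8/125
-- asunit(v→323, u_from→F, u_to→C) => 485/3
-- monthhop(n→-27) => 2192-06-18
-- asunit(v→42, u_from→KiB, u_to→B) => 43008
-- keep(k→hupro, v→-219) => nil
-- drift(n→60) => 2192-08-17

Answer: 2192-08-17


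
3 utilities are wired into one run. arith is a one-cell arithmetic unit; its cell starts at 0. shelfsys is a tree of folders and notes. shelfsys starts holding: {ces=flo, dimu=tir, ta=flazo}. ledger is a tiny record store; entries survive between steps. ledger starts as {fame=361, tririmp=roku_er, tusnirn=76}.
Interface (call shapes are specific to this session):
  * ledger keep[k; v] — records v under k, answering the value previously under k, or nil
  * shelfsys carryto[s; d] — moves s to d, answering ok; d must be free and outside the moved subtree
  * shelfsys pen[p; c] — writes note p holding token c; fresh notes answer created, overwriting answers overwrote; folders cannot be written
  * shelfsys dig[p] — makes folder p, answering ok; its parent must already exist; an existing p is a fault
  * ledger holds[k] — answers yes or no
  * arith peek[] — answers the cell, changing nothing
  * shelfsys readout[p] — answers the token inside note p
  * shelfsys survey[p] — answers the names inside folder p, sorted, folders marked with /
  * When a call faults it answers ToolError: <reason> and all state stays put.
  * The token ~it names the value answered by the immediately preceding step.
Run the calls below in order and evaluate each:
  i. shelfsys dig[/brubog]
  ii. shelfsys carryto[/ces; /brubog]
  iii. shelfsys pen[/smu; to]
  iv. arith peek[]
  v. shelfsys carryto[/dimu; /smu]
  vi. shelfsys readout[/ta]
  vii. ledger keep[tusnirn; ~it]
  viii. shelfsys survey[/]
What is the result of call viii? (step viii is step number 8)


% shelfsys dig(p='/brubog') == ok
% shelfsys carryto(s='/ces', d='/brubog') == ToolError: exists
% shelfsys pen(p='/smu', c='to') == created
% arith peek() == 0
% shelfsys carryto(s='/dimu', d='/smu') == ToolError: exists
% shelfsys readout(p='/ta') == flazo
% ledger keep(k='tusnirn', v='~it') == 76
% shelfsys survey(p='/') == [brubog/, ces, dimu, smu, ta]

Answer: [brubog/, ces, dimu, smu, ta]


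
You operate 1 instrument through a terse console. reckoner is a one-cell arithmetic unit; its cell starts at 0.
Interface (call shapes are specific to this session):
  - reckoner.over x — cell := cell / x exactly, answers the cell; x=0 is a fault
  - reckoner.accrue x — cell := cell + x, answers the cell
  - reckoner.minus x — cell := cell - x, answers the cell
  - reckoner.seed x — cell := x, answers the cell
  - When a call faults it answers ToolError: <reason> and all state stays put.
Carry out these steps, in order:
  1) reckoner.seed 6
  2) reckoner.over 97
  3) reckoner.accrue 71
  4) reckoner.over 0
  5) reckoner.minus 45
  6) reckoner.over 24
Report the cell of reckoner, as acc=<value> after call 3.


// reckoner.seed(x: 6) == 6
// reckoner.over(x: 97) == 6/97
// reckoner.accrue(x: 71) == 6893/97
// reckoner.over(x: 0) == ToolError: division by zero
// reckoner.minus(x: 45) == 2528/97
// reckoner.over(x: 24) == 316/291

Answer: acc=6893/97


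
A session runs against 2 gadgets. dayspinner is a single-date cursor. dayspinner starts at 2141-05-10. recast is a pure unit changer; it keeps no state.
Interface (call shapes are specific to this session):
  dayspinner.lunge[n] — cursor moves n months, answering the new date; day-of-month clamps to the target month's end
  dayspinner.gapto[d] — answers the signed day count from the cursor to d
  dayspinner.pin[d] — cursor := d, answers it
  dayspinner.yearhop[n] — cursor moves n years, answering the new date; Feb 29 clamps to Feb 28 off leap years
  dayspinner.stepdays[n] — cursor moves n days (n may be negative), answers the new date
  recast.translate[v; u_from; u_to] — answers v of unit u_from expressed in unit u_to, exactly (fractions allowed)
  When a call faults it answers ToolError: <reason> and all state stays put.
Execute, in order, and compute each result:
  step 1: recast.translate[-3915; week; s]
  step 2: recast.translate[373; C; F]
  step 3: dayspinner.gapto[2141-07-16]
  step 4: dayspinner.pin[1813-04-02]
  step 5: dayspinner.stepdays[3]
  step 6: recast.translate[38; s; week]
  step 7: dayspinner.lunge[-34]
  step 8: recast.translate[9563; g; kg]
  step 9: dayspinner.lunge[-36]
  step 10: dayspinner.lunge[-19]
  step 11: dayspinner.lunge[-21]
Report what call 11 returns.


-- recast.translate(v→-3915, u_from→week, u_to→s) ~> -2367792000
-- recast.translate(v→373, u_from→C, u_to→F) ~> 3517/5
-- dayspinner.gapto(d→2141-07-16) ~> 67
-- dayspinner.pin(d→1813-04-02) ~> 1813-04-02
-- dayspinner.stepdays(n→3) ~> 1813-04-05
-- recast.translate(v→38, u_from→s, u_to→week) ~> 19/302400
-- dayspinner.lunge(n→-34) ~> 1810-06-05
-- recast.translate(v→9563, u_from→g, u_to→kg) ~> 9563/1000
-- dayspinner.lunge(n→-36) ~> 1807-06-05
-- dayspinner.lunge(n→-19) ~> 1805-11-05
-- dayspinner.lunge(n→-21) ~> 1804-02-05

Answer: 1804-02-05


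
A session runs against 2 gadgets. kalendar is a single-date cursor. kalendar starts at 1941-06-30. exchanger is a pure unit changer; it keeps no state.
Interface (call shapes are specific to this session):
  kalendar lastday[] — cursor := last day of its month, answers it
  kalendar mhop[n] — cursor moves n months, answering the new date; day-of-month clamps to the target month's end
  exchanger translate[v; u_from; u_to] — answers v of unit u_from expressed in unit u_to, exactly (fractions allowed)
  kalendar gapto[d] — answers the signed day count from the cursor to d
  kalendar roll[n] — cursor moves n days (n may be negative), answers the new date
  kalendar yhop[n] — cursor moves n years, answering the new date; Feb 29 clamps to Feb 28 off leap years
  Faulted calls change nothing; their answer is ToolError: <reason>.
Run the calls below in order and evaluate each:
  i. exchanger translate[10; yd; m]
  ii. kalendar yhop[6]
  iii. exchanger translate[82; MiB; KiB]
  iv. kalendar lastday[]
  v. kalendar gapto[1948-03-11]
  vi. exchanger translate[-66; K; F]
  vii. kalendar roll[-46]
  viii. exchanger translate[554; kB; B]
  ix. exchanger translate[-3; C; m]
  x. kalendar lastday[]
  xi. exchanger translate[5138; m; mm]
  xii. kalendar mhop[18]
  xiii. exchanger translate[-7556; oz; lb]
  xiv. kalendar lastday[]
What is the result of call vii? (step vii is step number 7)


Answer: 1947-05-15

Derivation:
% 1. exchanger translate(v='10', u_from='yd', u_to='m') ~> 1143/125
% 2. kalendar yhop(n='6') ~> 1947-06-30
% 3. exchanger translate(v='82', u_from='MiB', u_to='KiB') ~> 83968
% 4. kalendar lastday() ~> 1947-06-30
% 5. kalendar gapto(d='1948-03-11') ~> 255
% 6. exchanger translate(v='-66', u_from='K', u_to='F') ~> -57847/100
% 7. kalendar roll(n='-46') ~> 1947-05-15
% 8. exchanger translate(v='554', u_from='kB', u_to='B') ~> 554000
% 9. exchanger translate(v='-3', u_from='C', u_to='m') ~> ToolError: incompatible units
% 10. kalendar lastday() ~> 1947-05-31
% 11. exchanger translate(v='5138', u_from='m', u_to='mm') ~> 5138000
% 12. kalendar mhop(n='18') ~> 1948-11-30
% 13. exchanger translate(v='-7556', u_from='oz', u_to='lb') ~> -1889/4
% 14. kalendar lastday() ~> 1948-11-30


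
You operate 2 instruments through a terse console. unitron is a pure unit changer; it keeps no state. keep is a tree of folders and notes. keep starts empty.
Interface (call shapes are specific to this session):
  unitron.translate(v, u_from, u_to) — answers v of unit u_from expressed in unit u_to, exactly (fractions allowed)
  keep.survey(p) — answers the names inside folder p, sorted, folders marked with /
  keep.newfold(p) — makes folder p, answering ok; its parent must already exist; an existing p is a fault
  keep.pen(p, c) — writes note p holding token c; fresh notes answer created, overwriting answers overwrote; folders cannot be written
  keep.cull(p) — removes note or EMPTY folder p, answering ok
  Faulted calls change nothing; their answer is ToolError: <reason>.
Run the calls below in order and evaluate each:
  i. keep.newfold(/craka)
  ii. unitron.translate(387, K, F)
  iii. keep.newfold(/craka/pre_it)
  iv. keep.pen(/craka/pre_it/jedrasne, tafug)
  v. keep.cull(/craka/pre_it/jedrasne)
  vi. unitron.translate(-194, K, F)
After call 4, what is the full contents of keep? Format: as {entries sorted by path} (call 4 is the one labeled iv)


-> keep.newfold(p=/craka)
<- ok
-> unitron.translate(v=387, u_from=K, u_to=F)
<- 23693/100
-> keep.newfold(p=/craka/pre_it)
<- ok
-> keep.pen(p=/craka/pre_it/jedrasne, c=tafug)
<- created
-> keep.cull(p=/craka/pre_it/jedrasne)
<- ok
-> unitron.translate(v=-194, u_from=K, u_to=F)
<- -80887/100

Answer: {craka/, craka/pre_it/, craka/pre_it/jedrasne=tafug}


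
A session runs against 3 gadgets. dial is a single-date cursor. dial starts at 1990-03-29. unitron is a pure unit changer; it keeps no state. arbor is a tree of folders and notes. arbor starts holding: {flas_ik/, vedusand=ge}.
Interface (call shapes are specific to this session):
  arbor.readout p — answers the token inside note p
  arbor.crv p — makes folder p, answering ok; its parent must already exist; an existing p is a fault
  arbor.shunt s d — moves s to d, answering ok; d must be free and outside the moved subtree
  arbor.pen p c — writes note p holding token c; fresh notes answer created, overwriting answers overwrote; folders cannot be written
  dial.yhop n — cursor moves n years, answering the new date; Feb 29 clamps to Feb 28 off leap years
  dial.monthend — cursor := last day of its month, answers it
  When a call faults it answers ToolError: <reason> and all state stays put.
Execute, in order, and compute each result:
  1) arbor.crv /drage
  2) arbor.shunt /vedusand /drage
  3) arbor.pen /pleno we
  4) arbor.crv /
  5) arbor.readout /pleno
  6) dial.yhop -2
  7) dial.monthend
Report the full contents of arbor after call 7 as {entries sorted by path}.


Answer: {drage/, flas_ik/, pleno=we, vedusand=ge}

Derivation:
·→ arbor.crv(p→/drage)
·← ok
·→ arbor.shunt(s→/vedusand, d→/drage)
·← ToolError: exists
·→ arbor.pen(p→/pleno, c→we)
·← created
·→ arbor.crv(p→/)
·← ToolError: exists
·→ arbor.readout(p→/pleno)
·← we
·→ dial.yhop(n→-2)
·← 1988-03-29
·→ dial.monthend()
·← 1988-03-31


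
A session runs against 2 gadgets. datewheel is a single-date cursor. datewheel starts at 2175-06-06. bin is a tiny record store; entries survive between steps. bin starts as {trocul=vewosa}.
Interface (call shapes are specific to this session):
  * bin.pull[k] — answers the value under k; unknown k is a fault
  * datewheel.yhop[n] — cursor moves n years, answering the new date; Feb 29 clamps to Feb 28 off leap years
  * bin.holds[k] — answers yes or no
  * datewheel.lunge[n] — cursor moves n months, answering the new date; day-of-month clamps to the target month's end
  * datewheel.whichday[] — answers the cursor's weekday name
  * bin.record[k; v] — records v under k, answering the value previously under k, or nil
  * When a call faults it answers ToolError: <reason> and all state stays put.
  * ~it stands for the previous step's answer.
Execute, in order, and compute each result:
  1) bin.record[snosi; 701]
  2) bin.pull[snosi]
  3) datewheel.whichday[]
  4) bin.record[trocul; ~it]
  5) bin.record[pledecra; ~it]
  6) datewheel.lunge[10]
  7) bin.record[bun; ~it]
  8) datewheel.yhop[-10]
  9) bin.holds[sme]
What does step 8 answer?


Act: bin.record[snosi; 701]
Obs: nil
Act: bin.pull[snosi]
Obs: 701
Act: datewheel.whichday[]
Obs: Tuesday
Act: bin.record[trocul; ~it]
Obs: vewosa
Act: bin.record[pledecra; ~it]
Obs: nil
Act: datewheel.lunge[10]
Obs: 2176-04-06
Act: bin.record[bun; ~it]
Obs: nil
Act: datewheel.yhop[-10]
Obs: 2166-04-06
Act: bin.holds[sme]
Obs: no

Answer: 2166-04-06


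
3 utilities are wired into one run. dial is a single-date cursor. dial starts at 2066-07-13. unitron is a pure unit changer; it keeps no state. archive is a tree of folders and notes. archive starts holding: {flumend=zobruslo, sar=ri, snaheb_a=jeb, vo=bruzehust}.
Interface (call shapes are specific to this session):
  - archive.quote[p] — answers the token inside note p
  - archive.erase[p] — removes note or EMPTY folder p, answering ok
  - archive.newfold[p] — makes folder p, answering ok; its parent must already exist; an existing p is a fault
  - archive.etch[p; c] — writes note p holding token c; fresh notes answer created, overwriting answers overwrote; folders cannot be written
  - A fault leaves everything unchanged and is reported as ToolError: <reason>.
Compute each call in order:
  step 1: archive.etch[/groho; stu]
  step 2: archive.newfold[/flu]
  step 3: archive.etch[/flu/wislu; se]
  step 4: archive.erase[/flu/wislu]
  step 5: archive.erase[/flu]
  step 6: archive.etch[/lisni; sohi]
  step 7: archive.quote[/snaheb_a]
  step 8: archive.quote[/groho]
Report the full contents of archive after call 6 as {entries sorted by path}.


-- 1. etch(/groho, stu) == created
-- 2. newfold(/flu) == ok
-- 3. etch(/flu/wislu, se) == created
-- 4. erase(/flu/wislu) == ok
-- 5. erase(/flu) == ok
-- 6. etch(/lisni, sohi) == created
-- 7. quote(/snaheb_a) == jeb
-- 8. quote(/groho) == stu

Answer: {flumend=zobruslo, groho=stu, lisni=sohi, sar=ri, snaheb_a=jeb, vo=bruzehust}
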